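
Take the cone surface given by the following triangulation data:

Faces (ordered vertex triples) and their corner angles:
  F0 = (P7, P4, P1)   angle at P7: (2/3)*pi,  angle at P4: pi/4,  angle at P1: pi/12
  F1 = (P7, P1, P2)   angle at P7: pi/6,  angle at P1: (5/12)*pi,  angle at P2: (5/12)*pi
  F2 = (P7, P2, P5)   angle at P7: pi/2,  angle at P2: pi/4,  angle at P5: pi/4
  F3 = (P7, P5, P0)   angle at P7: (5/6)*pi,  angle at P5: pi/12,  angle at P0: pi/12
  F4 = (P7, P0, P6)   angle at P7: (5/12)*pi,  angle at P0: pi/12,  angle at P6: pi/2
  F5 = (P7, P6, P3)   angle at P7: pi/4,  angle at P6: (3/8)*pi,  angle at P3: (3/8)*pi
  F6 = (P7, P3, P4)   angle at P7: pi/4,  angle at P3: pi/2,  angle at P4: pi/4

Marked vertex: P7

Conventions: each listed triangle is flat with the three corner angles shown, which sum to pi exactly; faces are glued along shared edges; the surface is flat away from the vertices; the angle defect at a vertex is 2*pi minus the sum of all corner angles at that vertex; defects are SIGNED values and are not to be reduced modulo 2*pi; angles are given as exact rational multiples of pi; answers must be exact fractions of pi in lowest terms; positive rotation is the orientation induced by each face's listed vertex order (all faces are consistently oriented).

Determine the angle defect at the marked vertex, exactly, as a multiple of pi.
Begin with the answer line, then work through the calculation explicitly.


Answer: defect(P7) = (-13/12)*pi

Sum of corner angles at P7: (37/12)*pi
defect = 2*pi - (37/12)*pi


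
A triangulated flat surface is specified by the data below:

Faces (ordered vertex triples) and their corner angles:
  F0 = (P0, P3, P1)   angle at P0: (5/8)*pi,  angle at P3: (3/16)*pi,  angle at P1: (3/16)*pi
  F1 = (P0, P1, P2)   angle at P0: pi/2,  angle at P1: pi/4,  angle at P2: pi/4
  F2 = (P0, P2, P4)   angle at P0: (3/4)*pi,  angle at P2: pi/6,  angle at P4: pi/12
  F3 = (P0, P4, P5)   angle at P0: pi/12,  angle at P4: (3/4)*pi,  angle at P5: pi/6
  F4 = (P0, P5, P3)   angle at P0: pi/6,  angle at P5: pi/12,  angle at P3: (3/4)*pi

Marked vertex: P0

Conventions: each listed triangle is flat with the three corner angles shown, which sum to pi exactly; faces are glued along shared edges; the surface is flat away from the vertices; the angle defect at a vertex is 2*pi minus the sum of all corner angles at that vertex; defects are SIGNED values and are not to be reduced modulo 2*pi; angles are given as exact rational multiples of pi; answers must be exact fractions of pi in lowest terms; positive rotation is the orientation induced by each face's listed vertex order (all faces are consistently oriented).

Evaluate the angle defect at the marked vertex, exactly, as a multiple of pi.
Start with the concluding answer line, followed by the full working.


Answer: defect(P0) = -pi/8

Sum of corner angles at P0: (17/8)*pi
defect = 2*pi - (17/8)*pi


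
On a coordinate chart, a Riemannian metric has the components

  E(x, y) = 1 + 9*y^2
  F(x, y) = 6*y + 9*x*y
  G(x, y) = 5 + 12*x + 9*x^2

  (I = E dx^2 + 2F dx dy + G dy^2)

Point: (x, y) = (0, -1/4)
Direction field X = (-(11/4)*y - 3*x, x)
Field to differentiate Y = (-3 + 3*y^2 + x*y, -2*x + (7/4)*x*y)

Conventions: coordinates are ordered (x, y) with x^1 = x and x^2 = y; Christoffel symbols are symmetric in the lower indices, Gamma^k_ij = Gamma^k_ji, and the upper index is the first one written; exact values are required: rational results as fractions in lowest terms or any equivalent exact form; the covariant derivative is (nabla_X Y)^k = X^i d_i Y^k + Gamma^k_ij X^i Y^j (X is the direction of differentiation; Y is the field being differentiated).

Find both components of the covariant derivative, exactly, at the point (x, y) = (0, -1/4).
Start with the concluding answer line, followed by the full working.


Answer: (nabla_X Y)^x = -11/64, (nabla_X Y)^y = -429/256

E = 25/16, F = -3/2, G = 5 at the point
E_x = 0, E_y = -9/2, F_x = -9/4, F_y = 6, G_x = 12, G_y = 0
EG - F^2 = 89/16;  g^inv = (16/89) * [[5, 3/2], [3/2, 25/16]]
first-kind symbols [ij,l] = (1/2)(d_i g_jl + d_j g_il - d_l g_ij): [xx,x] = E_x/2 = 0, [xx,y] = F_x - E_y/2 = 0, [xy,x] = E_y/2 = -9/4, [xy,y] = G_x/2 = 6, [yy,x] = F_y - G_x/2 = 0, [yy,y] = G_y/2 = 0
Gamma^x_ij = (G*[ij,x] - F*[ij,y])/(EG - F^2), Gamma^y_ij = (E*[ij,y] - F*[ij,x])/(EG - F^2)
Gamma_xxx = 0, Gamma_xxy = -36/89, Gamma_xyy = 0, Gamma_yxx = 0, Gamma_yxy = 96/89, Gamma_yyy = 0
X = (11/16, 0), Y = (-45/16, 0) at the point


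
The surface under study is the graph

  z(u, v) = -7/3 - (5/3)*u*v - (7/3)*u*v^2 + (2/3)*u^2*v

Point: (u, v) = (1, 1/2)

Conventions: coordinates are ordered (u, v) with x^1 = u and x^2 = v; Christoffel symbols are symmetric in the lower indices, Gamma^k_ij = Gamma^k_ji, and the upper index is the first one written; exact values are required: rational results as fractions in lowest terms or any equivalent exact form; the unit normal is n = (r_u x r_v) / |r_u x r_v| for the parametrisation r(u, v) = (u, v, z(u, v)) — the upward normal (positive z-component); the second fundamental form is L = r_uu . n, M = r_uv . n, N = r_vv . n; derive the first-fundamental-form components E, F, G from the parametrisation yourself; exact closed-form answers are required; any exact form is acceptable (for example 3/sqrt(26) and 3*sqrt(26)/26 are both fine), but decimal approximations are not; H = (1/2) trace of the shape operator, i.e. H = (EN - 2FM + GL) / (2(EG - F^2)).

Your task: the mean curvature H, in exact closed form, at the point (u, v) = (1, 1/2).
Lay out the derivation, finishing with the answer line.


z_u = -3/4, z_v = -10/3, z_uu = 2/3, z_uv = -8/3, z_vv = -14/3
E = 25/16, F = 5/2, G = 109/9; answer radicand W^2 = 1825/144
unnormalised second-form numerators: l = 2/3, m = -8/3, n = -14/3; L = l/sqrt(1825/144), and similarly M = m/sqrt(W^2), N = n/sqrt(W^2)
H = (E*n - 2*F*m + G*l) / (2*(EG - F^2)*sqrt(W^2)); E*n - 2*F*m + G*l = 3049/216, EG - F^2 = 1825/144, so H = (3049/5475)/sqrt(1825/144)

Answer: H = 12196*sqrt(73)/666125


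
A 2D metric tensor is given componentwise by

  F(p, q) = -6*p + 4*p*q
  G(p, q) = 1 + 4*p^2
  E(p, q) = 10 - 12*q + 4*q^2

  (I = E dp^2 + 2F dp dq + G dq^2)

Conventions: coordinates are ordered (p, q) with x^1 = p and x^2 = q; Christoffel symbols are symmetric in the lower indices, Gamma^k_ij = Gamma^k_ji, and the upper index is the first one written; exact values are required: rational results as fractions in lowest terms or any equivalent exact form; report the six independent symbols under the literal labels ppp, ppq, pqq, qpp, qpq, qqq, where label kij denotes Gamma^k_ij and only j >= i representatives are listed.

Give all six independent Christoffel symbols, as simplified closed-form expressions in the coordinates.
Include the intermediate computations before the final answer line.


E = 10 - 12*q + 4*q^2; F = -6*p + 4*p*q; G = 1 + 4*p^2
Gamma^k_ij = (1/2) g^{kl} (d_i g_jl + d_j g_il - d_l g_ij), with g^inv = (1/(EG-F^2)) [[G, -F], [-F, E]]
first partials: E_p = 0, E_q = -12 + 8*q, F_p = -6 + 4*q, F_q = 4*p, G_p = 8*p, G_q = 0
D = EG - F^2 = 10 - 12*q + 4*q^2 + 4*p^2
expanded: Gamma^p_pp = (G E_p - 2F F_p + F E_q)/(2D), Gamma^p_pq = (G E_q - F G_p)/(2D), Gamma^p_qq = (2G F_q - G G_p - F G_q)/(2D), Gamma^q_pp = (2E F_p - E E_q - F E_p)/(2D), Gamma^q_pq = (E G_p - F E_q)/(2D), Gamma^q_qq = (E G_q - 2F F_q + F G_p)/(2D); substitute and cancel common factors

Answer: Gamma_ppp = 0, Gamma_ppq = (2*q - 3)/(2*p^2 + 2*q^2 - 6*q + 5), Gamma_pqq = 0, Gamma_qpp = 0, Gamma_qpq = 2*p/(2*p^2 + 2*q^2 - 6*q + 5), Gamma_qqq = 0


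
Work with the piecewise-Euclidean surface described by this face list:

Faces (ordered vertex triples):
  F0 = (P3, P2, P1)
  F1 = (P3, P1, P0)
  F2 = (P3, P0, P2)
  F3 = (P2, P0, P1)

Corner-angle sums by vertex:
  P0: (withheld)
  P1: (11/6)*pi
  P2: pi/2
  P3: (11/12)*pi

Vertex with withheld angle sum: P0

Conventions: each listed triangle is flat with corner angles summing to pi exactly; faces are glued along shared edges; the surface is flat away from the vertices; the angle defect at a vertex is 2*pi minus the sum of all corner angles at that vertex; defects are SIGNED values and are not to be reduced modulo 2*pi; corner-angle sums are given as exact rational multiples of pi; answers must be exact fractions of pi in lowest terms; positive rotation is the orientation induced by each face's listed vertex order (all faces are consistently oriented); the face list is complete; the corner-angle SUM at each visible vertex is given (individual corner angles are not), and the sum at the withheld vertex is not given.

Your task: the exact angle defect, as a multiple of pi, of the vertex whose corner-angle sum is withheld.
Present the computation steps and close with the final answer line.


V = 4, E = 6, F = 4; chi = V - E + F = 2
Gauss-Bonnet: total defect = 2*pi*chi = 4*pi; visible defects sum to (11/4)*pi

Answer: defect(P0) = (5/4)*pi


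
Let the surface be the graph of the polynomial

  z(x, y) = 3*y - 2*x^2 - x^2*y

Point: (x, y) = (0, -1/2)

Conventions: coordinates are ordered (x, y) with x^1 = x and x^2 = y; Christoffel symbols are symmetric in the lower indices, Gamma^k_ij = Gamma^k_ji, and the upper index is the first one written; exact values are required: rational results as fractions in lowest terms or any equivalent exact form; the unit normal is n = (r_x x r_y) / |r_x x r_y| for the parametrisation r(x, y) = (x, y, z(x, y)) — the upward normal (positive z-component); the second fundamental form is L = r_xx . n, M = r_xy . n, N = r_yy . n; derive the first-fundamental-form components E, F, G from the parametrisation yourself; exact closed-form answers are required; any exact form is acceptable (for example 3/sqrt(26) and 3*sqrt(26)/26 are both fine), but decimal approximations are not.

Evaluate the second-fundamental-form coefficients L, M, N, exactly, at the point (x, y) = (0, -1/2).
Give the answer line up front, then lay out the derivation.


Answer: L = -3*sqrt(10)/10, M = 0, N = 0

z_x = 0, z_y = 3, z_xx = -3, z_xy = 0, z_yy = 0
E = 1, F = 0, G = 10; answer radicand W^2 = 10
unnormalised second-form numerators: l = -3, m = 0, n = 0; L = l/sqrt(10), and similarly M = m/sqrt(W^2), N = n/sqrt(W^2)


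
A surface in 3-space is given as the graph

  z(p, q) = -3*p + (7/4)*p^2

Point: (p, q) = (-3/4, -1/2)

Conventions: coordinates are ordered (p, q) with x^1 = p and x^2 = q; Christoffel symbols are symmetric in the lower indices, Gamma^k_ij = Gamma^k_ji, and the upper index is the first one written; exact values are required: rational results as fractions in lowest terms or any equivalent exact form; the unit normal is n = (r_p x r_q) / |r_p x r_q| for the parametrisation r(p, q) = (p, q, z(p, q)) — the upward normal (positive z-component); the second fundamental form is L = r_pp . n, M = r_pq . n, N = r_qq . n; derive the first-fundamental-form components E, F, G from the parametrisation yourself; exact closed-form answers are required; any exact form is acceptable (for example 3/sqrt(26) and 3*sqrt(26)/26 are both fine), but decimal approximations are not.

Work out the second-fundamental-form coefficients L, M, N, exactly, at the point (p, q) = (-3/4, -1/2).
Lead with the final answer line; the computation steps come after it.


Answer: L = 28*sqrt(2089)/2089, M = 0, N = 0

z_p = -45/8, z_q = 0, z_pp = 7/2, z_pq = 0, z_qq = 0
E = 2089/64, F = 0, G = 1; answer radicand W^2 = 2089/64
unnormalised second-form numerators: l = 7/2, m = 0, n = 0; L = l/sqrt(2089/64), and similarly M = m/sqrt(W^2), N = n/sqrt(W^2)


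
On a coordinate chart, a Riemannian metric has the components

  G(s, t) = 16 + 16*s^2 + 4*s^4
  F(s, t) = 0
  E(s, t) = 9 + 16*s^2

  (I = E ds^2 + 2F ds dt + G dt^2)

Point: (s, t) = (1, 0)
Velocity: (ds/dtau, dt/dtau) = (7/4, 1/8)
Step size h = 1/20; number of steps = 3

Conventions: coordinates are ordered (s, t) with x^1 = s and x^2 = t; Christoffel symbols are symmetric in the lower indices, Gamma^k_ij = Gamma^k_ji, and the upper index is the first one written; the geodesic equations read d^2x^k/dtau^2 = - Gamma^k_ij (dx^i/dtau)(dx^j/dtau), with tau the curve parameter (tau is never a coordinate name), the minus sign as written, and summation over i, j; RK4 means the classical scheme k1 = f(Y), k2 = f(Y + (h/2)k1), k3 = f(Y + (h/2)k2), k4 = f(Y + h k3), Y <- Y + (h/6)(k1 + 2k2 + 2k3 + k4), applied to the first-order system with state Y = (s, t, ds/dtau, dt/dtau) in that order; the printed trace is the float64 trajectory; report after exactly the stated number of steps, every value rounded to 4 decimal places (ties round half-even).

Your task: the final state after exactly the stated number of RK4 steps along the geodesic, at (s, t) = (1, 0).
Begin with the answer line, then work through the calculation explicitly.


Answer: s = 1.2432, t = 0.0159, ds/dtau = 1.5082, dt/dtau = 0.0895

f(Y) = (ds/dtau, dt/dtau, -Gamma^s_ij Y'^i Y'^j, -Gamma^t_ij Y'^i Y'^j) with the Gammas evaluated at the stage position; h = 0.050000; intermediate values shown to 6 dp
step 0: s = 1.0000, t = 0.0000, ds/dtau = 1.7500, dt/dtau = 0.1250
step 1:
  k1: at (s, t) = (1.000000, 0.000000), (ds/dtau, dt/dtau) = (1.750000, 0.125000); Gamma_sss = 0.640000, Gamma_sst = 0.000000, Gamma_stt = -0.960000, Gamma_tss = 0.000000, Gamma_tst = 0.666667, Gamma_ttt = 0.000000; k1 = (1.750000, 0.125000, -1.945000, -0.291667)
  k2: at (s, t) = (1.043750, 0.003125), (ds/dtau, dt/dtau) = (1.701375, 0.117708); Gamma_sss = 0.631843, Gamma_sst = 0.000000, Gamma_stt = -0.976012, Gamma_tss = 0.000000, Gamma_tst = 0.675694, Gamma_ttt = 0.000000; k2 = (1.701375, 0.117708, -1.815458, -0.270637)
  k3: at (s, t) = (1.042534, 0.002943), (ds/dtau, dt/dtau) = (1.704614, 0.118234); Gamma_sss = 0.632077, Gamma_sst = 0.000000, Gamma_stt = -0.975573, Gamma_tss = 0.000000, Gamma_tst = 0.675462, Gamma_ttt = 0.000000; k3 = (1.704614, 0.118234, -1.822994, -0.272270)
  k4: at (s, t) = (1.085231, 0.005912), (ds/dtau, dt/dtau) = (1.658850, 0.111387); Gamma_sss = 0.623615, Gamma_sst = 0.000000, Gamma_stt = -0.990839, Gamma_tss = 0.000000, Gamma_tst = 0.683024, Gamma_ttt = 0.000000; k4 = (1.658850, 0.111387, -1.703761, -0.252409)
  Y <- Y + (h/6)(k1 + 2k2 + 2k3 + k4): s = 1.0852, t = 0.0059, ds/dtau = 1.6590, dt/dtau = 0.1114
step 2:
  k1: at (s, t) = (1.085174, 0.005902), (ds/dtau, dt/dtau) = (1.658953, 0.111418); Gamma_sss = 0.623627, Gamma_sst = 0.000000, Gamma_stt = -0.990818, Gamma_tss = 0.000000, Gamma_tst = 0.683014, Gamma_ttt = 0.000000; k1 = (1.658953, 0.111418, -1.703998, -0.252492)
  k2: at (s, t) = (1.126647, 0.008688), (ds/dtau, dt/dtau) = (1.616353, 0.105105); Gamma_sss = 0.615038, Gamma_sst = 0.000000, Gamma_stt = -1.005382, Gamma_tss = 0.000000, Gamma_tst = 0.689221, Gamma_ttt = 0.000000; k2 = (1.616353, 0.105105, -1.595739, -0.234180)
  k3: at (s, t) = (1.125582, 0.008530), (ds/dtau, dt/dtau) = (1.619059, 0.105563); Gamma_sss = 0.615262, Gamma_sst = 0.000000, Gamma_stt = -1.005011, Gamma_tss = 0.000000, Gamma_tst = 0.689075, Gamma_ttt = 0.000000; k3 = (1.619059, 0.105563, -1.601620, -0.235544)
  k4: at (s, t) = (1.166127, 0.011180), (ds/dtau, dt/dtau) = (1.578872, 0.099640); Gamma_sss = 0.606615, Gamma_sst = 0.000000, Gamma_stt = -1.019068, Gamma_tss = 0.000000, Gamma_tst = 0.694154, Gamma_ttt = 0.000000; k4 = (1.578872, 0.099640, -1.502074, -0.218408)
  Y <- Y + (h/6)(k1 + 2k2 + 2k3 + k4): s = 1.1661, t = 0.0112, ds/dtau = 1.5789, dt/dtau = 0.0997
step 3:
  k1: at (s, t) = (1.166079, 0.011172), (ds/dtau, dt/dtau) = (1.578946, 0.099665); Gamma_sss = 0.606625, Gamma_sst = 0.000000, Gamma_stt = -1.019051, Gamma_tss = 0.000000, Gamma_tst = 0.694148, Gamma_ttt = 0.000000; k1 = (1.578946, 0.099665, -1.502237, -0.218470)
  k2: at (s, t) = (1.205553, 0.013664), (ds/dtau, dt/dtau) = (1.541390, 0.094203); Gamma_sss = 0.598035, Gamma_sst = 0.000000, Gamma_stt = -1.032614, Gamma_tss = 0.000000, Gamma_tst = 0.698192, Gamma_ttt = 0.000000; k2 = (1.541390, 0.094203, -1.411698, -0.202760)
  k3: at (s, t) = (1.204614, 0.013527), (ds/dtau, dt/dtau) = (1.543654, 0.094596); Gamma_sss = 0.598241, Gamma_sst = 0.000000, Gamma_stt = -1.032292, Gamma_tss = 0.000000, Gamma_tst = 0.698105, Gamma_ttt = 0.000000; k3 = (1.543654, 0.094596, -1.416290, -0.203879)
  k4: at (s, t) = (1.243262, 0.015902), (ds/dtau, dt/dtau) = (1.508132, 0.089471); Gamma_sss = 0.589727, Gamma_sst = 0.000000, Gamma_stt = -1.045497, Gamma_tss = 0.000000, Gamma_tst = 0.701279, Gamma_ttt = 0.000000; k4 = (1.508132, 0.089471, -1.332941, -0.189252)
  Y <- Y + (h/6)(k1 + 2k2 + 2k3 + k4): s = 1.2432, t = 0.0159, ds/dtau = 1.5082, dt/dtau = 0.0895


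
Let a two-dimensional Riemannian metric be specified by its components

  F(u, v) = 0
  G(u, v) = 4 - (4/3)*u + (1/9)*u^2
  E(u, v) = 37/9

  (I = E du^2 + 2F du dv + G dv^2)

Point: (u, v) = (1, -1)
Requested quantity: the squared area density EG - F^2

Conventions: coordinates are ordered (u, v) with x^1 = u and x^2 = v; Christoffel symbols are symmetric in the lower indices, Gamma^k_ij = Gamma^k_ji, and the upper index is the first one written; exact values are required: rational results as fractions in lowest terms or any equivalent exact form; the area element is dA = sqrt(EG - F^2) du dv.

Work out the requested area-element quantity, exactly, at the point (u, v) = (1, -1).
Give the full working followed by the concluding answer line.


E = 37/9, F = 0, G = 25/9; EG - F^2 = 925/81

Answer: EG - F^2 = 925/81


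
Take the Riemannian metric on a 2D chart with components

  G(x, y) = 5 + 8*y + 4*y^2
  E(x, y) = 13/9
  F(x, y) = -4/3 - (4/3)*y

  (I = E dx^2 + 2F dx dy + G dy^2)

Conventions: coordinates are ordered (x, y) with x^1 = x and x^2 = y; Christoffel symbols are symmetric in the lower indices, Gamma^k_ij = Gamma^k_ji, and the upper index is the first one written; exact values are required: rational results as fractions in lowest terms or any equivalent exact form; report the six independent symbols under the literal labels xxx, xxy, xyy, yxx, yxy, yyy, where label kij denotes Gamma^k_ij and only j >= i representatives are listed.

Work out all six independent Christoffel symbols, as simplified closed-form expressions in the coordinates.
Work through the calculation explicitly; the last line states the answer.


E = 13/9; F = -4/3 - (4/3)*y; G = 5 + 8*y + 4*y^2
Gamma^k_ij = (1/2) g^{kl} (d_i g_jl + d_j g_il - d_l g_ij), with g^inv = (1/(EG-F^2)) [[G, -F], [-F, E]]
first partials: E_x = 0, E_y = 0, F_x = 0, F_y = -4/3, G_x = 0, G_y = 8 + 8*y
D = EG - F^2 = 49/9 + 8*y + 4*y^2
expanded: Gamma^x_xx = (G E_x - 2F F_x + F E_y)/(2D), Gamma^x_xy = (G E_y - F G_x)/(2D), Gamma^x_yy = (2G F_y - G G_x - F G_y)/(2D), Gamma^y_xx = (2E F_x - E E_y - F E_x)/(2D), Gamma^y_xy = (E G_x - F E_y)/(2D), Gamma^y_yy = (E G_y - 2F F_y + F G_x)/(2D); substitute and cancel common factors

Answer: Gamma_xxx = 0, Gamma_xxy = 0, Gamma_xyy = -12/(36*y^2 + 72*y + 49), Gamma_yxx = 0, Gamma_yxy = 0, Gamma_yyy = (36*y + 36)/(36*y^2 + 72*y + 49)


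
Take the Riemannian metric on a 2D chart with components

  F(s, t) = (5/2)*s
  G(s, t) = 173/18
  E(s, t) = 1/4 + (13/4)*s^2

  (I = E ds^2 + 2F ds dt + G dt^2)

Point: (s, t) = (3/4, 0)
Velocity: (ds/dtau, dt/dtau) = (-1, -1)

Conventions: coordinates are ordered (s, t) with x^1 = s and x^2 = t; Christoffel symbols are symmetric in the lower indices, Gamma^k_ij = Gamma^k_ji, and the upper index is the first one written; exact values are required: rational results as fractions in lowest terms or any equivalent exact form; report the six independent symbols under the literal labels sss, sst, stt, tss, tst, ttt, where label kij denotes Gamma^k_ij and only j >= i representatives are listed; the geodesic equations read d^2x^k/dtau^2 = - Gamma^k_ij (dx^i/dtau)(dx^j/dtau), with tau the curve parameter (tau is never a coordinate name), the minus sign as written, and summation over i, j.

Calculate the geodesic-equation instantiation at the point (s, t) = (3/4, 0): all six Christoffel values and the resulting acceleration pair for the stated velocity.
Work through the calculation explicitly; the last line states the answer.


E = 133/64, F = 15/8, G = 173/18 at the point
E_s = 39/8, E_t = 0, F_s = 5/2, F_t = 0, G_s = 0, G_t = 0
EG - F^2 = 18959/1152;  g^inv = (1152/18959) * [[173/18, -15/8], [-15/8, 133/64]]
first-kind symbols [ij,l] = (1/2)(d_i g_jl + d_j g_il - d_l g_ij): [ss,s] = E_s/2 = 39/16, [ss,t] = F_s - E_t/2 = 5/2, [st,s] = E_t/2 = 0, [st,t] = G_s/2 = 0, [tt,s] = F_t - G_s/2 = 0, [tt,t] = G_t/2 = 0
Gamma^s_ij = (G*[ij,s] - F*[ij,t])/(EG - F^2), Gamma^t_ij = (E*[ij,t] - F*[ij,s])/(EG - F^2)
Gamma_sss = 21588/18959, Gamma_sst = 0, Gamma_stt = 0, Gamma_tss = 720/18959, Gamma_tst = 0, Gamma_ttt = 0
d^2s/dtau^2 = -(Gamma_sss*(-1)^2 + 2*Gamma_sst*(-1)*(-1) + Gamma_stt*(-1)^2) = -21588/18959
d^2t/dtau^2 = -(Gamma_tss*(-1)^2 + 2*Gamma_tst*(-1)*(-1) + Gamma_ttt*(-1)^2) = -720/18959

Answer: Gamma_sss = 21588/18959, Gamma_sst = 0, Gamma_stt = 0, Gamma_tss = 720/18959, Gamma_tst = 0, Gamma_ttt = 0; accelerations (d^2s/dtau^2, d^2t/dtau^2) = (-21588/18959, -720/18959)


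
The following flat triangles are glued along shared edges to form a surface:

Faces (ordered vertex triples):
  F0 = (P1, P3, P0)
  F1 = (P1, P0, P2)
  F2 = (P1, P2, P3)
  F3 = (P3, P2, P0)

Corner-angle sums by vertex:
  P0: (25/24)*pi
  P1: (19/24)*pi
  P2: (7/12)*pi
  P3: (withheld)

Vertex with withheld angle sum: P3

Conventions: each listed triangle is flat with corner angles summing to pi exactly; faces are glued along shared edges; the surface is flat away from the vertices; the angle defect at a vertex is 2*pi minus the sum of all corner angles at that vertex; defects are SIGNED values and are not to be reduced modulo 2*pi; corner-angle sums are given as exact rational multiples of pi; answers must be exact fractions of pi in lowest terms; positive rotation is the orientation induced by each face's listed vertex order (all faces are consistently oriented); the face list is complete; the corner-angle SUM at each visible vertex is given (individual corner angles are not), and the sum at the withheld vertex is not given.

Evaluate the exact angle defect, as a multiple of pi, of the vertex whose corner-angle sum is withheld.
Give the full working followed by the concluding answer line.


V = 4, E = 6, F = 4; chi = V - E + F = 2
Gauss-Bonnet: total defect = 2*pi*chi = 4*pi; visible defects sum to (43/12)*pi

Answer: defect(P3) = (5/12)*pi


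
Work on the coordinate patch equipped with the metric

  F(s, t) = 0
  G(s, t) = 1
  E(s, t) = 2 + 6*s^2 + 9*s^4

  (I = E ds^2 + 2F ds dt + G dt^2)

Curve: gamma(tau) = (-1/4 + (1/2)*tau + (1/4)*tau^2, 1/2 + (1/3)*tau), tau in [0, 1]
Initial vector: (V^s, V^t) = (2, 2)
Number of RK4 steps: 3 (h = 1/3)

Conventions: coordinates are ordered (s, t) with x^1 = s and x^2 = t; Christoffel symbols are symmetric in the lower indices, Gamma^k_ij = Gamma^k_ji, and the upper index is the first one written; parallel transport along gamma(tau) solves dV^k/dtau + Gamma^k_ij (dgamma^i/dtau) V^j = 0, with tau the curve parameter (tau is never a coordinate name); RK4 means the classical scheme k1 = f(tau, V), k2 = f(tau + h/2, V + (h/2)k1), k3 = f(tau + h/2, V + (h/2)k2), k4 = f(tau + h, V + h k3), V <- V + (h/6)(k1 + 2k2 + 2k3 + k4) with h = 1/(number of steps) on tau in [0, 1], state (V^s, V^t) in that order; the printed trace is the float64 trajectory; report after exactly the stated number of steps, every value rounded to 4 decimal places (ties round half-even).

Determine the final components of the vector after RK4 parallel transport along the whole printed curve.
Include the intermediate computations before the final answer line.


gamma'(tau) = (1/2 + (1/2)*tau, 1/3); f(tau, V)^k = -Gamma^k_ij(gamma(tau)) gamma'^i(tau) V^j; h = 1/3; intermediate values shown to 6 dp
curve data and Christoffel symbols at the stage parameters:
  tau = 0.000000: gamma = (-0.250000, 0.500000), gamma' = (0.500000, 0.333333); Gamma_sss = -0.739060, Gamma_sst = 0.000000, Gamma_stt = 0.000000, Gamma_tss = 0.000000, Gamma_tst = 0.000000, Gamma_ttt = 0.000000
  tau = 0.166667: gamma = (-0.159722, 0.555556), gamma' = (0.583333, 0.333333); Gamma_sss = -0.477867, Gamma_sst = 0.000000, Gamma_stt = 0.000000, Gamma_tss = 0.000000, Gamma_tst = 0.000000, Gamma_ttt = 0.000000
  tau = 0.333333: gamma = (-0.055556, 0.611111), gamma' = (0.666667, 0.333333); Gamma_sss = -0.166660, Gamma_sst = 0.000000, Gamma_stt = 0.000000, Gamma_tss = 0.000000, Gamma_tst = 0.000000, Gamma_ttt = 0.000000
  tau = 0.500000: gamma = (0.062500, 0.666667), gamma' = (0.750000, 0.333333); Gamma_sss = 0.187487, Gamma_sst = 0.000000, Gamma_stt = 0.000000, Gamma_tss = 0.000000, Gamma_tst = 0.000000, Gamma_ttt = 0.000000
  tau = 0.666667: gamma = (0.194444, 0.722222), gamma' = (0.833333, 0.333333); Gamma_sss = 0.579983, Gamma_sst = 0.000000, Gamma_stt = 0.000000, Gamma_tss = 0.000000, Gamma_tst = 0.000000, Gamma_ttt = 0.000000
  tau = 0.833333: gamma = (0.340278, 0.777778), gamma' = (0.916667, 0.333333); Gamma_sss = 0.977082, Gamma_sst = 0.000000, Gamma_stt = 0.000000, Gamma_tss = 0.000000, Gamma_tst = 0.000000, Gamma_ttt = 0.000000
  tau = 1.000000: gamma = (0.500000, 0.833333), gamma' = (1.000000, 0.333333); Gamma_sss = 1.292308, Gamma_sst = 0.000000, Gamma_stt = 0.000000, Gamma_tss = 0.000000, Gamma_tst = 0.000000, Gamma_ttt = 0.000000
step 0: V^s = 2.0000, V^t = 2.0000
step 1: k1 = (0.739060, 0.000000), k2 = (0.591847, 0.000000), k3 = (0.585008, 0.000000), k4 = (0.243879, 0.000000); V <- V + (h/6)(k1 + 2k2 + 2k3 + k4): V^s = 2.1854, V^t = 2.0000
step 2: k1 = (0.242809, 0.000000), k2 = (-0.312987, 0.000000), k3 = (-0.299962, 0.000000), k4 = (-1.007904, 0.000000); V <- V + (h/6)(k1 + 2k2 + 2k3 + k4): V^s = 2.0748, V^t = 2.0000
step 3: k1 = (-1.002770, 0.000000), k2 = (-1.708585, 0.000000), k3 = (-1.603224, 0.000000), k4 = (-1.990607, 0.000000); V <- V + (h/6)(k1 + 2k2 + 2k3 + k4): V^s = 1.5405, V^t = 2.0000

Answer: V^s = 1.5405, V^t = 2.0000


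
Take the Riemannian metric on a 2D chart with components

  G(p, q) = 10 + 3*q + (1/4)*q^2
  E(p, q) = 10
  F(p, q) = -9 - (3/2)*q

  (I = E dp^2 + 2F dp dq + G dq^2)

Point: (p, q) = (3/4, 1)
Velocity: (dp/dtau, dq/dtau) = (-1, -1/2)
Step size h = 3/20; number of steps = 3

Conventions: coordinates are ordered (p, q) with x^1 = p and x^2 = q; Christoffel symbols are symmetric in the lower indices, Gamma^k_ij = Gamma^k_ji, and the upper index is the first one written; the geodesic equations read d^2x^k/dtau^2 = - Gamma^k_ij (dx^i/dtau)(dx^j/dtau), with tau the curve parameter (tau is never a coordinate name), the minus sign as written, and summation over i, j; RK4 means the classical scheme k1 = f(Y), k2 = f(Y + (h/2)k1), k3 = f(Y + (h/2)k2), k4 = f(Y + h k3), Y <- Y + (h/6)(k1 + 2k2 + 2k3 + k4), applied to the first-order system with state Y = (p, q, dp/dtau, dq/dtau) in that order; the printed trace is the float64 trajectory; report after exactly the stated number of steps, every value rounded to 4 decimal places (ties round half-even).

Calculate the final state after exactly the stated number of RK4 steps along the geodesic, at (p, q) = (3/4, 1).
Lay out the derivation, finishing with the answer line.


f(Y) = (dp/dtau, dq/dtau, -Gamma^p_ij Y'^i Y'^j, -Gamma^q_ij Y'^i Y'^j) with the Gammas evaluated at the stage position; h = 0.150000; intermediate values shown to 6 dp
step 0: p = 0.7500, q = 1.0000, dp/dtau = -1.0000, dq/dtau = -0.5000
step 1:
  k1: at (p, q) = (0.750000, 1.000000), (dp/dtau, dq/dtau) = (-1.000000, -0.500000); Gamma_ppp = 0.000000, Gamma_ppq = 0.000000, Gamma_pqq = -0.067416, Gamma_qpp = 0.000000, Gamma_qpq = 0.000000, Gamma_qqq = 0.078652; k1 = (-1.000000, -0.500000, 0.016854, -0.019663)
  k2: at (p, q) = (0.675000, 0.962500), (dp/dtau, dq/dtau) = (-0.998736, -0.501475); Gamma_ppp = 0.000000, Gamma_ppq = 0.000000, Gamma_pqq = -0.067815, Gamma_qpp = 0.000000, Gamma_qpq = 0.000000, Gamma_qqq = 0.078693; k2 = (-0.998736, -0.501475, 0.017054, -0.019790)
  k3: at (p, q) = (0.675095, 0.962389), (dp/dtau, dq/dtau) = (-0.998721, -0.501484); Gamma_ppp = 0.000000, Gamma_ppq = 0.000000, Gamma_pqq = -0.067816, Gamma_qpp = 0.000000, Gamma_qpq = 0.000000, Gamma_qqq = 0.078693; k3 = (-0.998721, -0.501484, 0.017055, -0.019790)
  k4: at (p, q) = (0.600192, 0.924777), (dp/dtau, dq/dtau) = (-0.997442, -0.502969); Gamma_ppp = 0.000000, Gamma_ppq = 0.000000, Gamma_pqq = -0.068219, Gamma_qpp = 0.000000, Gamma_qpq = 0.000000, Gamma_qqq = 0.078733; k4 = (-0.997442, -0.502969, 0.017258, -0.019918)
  Y <- Y + (h/6)(k1 + 2k2 + 2k3 + k4): p = 0.6002, q = 0.9248, dp/dtau = -0.9974, dq/dtau = -0.5030
step 2:
  k1: at (p, q) = (0.600191, 0.924778), (dp/dtau, dq/dtau) = (-0.997442, -0.502969); Gamma_ppp = 0.000000, Gamma_ppq = 0.000000, Gamma_pqq = -0.068219, Gamma_qpp = 0.000000, Gamma_qpq = 0.000000, Gamma_qqq = 0.078733; k1 = (-0.997442, -0.502969, 0.017258, -0.019918)
  k2: at (p, q) = (0.525383, 0.887055), (dp/dtau, dq/dtau) = (-0.996147, -0.504462); Gamma_ppp = 0.000000, Gamma_ppq = 0.000000, Gamma_pqq = -0.068625, Gamma_qpp = 0.000000, Gamma_qpq = 0.000000, Gamma_qqq = 0.078771; k2 = (-0.996147, -0.504462, 0.017464, -0.020046)
  k3: at (p, q) = (0.525480, 0.886943), (dp/dtau, dq/dtau) = (-0.996132, -0.504472); Gamma_ppp = 0.000000, Gamma_ppq = 0.000000, Gamma_pqq = -0.068626, Gamma_qpp = 0.000000, Gamma_qpq = 0.000000, Gamma_qqq = 0.078771; k3 = (-0.996132, -0.504472, 0.017465, -0.020047)
  k4: at (p, q) = (0.450771, 0.849107), (dp/dtau, dq/dtau) = (-0.994822, -0.505975); Gamma_ppp = 0.000000, Gamma_ppq = 0.000000, Gamma_pqq = -0.069037, Gamma_qpp = 0.000000, Gamma_qpq = 0.000000, Gamma_qqq = 0.078807; k4 = (-0.994822, -0.505975, 0.017674, -0.020175)
  Y <- Y + (h/6)(k1 + 2k2 + 2k3 + k4): p = 0.4508, q = 0.8491, dp/dtau = -0.9948, dq/dtau = -0.5060
step 3:
  k1: at (p, q) = (0.450771, 0.849108), (dp/dtau, dq/dtau) = (-0.994822, -0.505975); Gamma_ppp = 0.000000, Gamma_ppq = 0.000000, Gamma_pqq = -0.069037, Gamma_qpp = 0.000000, Gamma_qpq = 0.000000, Gamma_qqq = 0.078807; k1 = (-0.994822, -0.505975, 0.017674, -0.020175)
  k2: at (p, q) = (0.376159, 0.811159), (dp/dtau, dq/dtau) = (-0.993496, -0.507489); Gamma_ppp = 0.000000, Gamma_ppq = 0.000000, Gamma_pqq = -0.069451, Gamma_qpp = 0.000000, Gamma_qpq = 0.000000, Gamma_qqq = 0.078840; k2 = (-0.993496, -0.507489, 0.017887, -0.020305)
  k3: at (p, q) = (0.376258, 0.811046), (dp/dtau, dq/dtau) = (-0.993481, -0.507498); Gamma_ppp = 0.000000, Gamma_ppq = 0.000000, Gamma_pqq = -0.069452, Gamma_qpp = 0.000000, Gamma_qpq = 0.000000, Gamma_qqq = 0.078840; k3 = (-0.993481, -0.507498, 0.017888, -0.020306)
  k4: at (p, q) = (0.301748, 0.772983), (dp/dtau, dq/dtau) = (-0.992139, -0.509021); Gamma_ppp = 0.000000, Gamma_ppq = 0.000000, Gamma_pqq = -0.069870, Gamma_qpp = 0.000000, Gamma_qpq = 0.000000, Gamma_qqq = 0.078872; k4 = (-0.992139, -0.509021, 0.018104, -0.020436)
  Y <- Y + (h/6)(k1 + 2k2 + 2k3 + k4): p = 0.3017, q = 0.7730, dp/dtau = -0.9921, dq/dtau = -0.5090

Answer: p = 0.3017, q = 0.7730, dp/dtau = -0.9921, dq/dtau = -0.5090


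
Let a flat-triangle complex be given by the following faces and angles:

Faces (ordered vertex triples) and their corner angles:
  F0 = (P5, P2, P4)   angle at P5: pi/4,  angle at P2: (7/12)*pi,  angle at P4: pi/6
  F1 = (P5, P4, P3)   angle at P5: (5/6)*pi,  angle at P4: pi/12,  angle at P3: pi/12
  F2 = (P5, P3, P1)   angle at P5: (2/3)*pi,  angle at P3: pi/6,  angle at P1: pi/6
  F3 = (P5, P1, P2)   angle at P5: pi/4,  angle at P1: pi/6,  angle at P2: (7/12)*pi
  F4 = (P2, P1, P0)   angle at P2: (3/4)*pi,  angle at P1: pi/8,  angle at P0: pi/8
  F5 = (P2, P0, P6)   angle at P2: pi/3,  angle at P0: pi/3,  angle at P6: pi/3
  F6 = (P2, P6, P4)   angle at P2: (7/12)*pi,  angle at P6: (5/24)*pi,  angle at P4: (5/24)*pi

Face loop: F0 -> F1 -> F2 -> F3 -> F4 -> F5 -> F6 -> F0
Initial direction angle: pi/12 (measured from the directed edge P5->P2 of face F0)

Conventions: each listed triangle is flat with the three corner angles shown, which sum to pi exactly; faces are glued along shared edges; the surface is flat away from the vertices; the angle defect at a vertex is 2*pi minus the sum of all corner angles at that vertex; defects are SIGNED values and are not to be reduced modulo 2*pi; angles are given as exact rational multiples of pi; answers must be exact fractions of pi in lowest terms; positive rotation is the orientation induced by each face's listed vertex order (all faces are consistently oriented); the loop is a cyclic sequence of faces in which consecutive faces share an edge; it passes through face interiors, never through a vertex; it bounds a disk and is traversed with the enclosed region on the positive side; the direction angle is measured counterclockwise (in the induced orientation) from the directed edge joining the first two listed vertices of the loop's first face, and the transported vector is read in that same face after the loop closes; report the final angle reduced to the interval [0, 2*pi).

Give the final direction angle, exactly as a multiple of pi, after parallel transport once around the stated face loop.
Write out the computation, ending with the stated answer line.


enclosed vertex P2: corner angles sum to (17/6)*pi, defect = 2*pi - (17/6)*pi = (-5/6)*pi
enclosed vertex P5: corner angles sum to 2*pi, defect = 2*pi - 2*pi = 0
by Gauss-Bonnet the loop rotates the vector by the enclosed defect sum (positive orientation, mod 2*pi)
final angle = pi/12 - (5/6)*pi = (5/4)*pi (mod 2*pi)

Answer: final direction angle = (5/4)*pi


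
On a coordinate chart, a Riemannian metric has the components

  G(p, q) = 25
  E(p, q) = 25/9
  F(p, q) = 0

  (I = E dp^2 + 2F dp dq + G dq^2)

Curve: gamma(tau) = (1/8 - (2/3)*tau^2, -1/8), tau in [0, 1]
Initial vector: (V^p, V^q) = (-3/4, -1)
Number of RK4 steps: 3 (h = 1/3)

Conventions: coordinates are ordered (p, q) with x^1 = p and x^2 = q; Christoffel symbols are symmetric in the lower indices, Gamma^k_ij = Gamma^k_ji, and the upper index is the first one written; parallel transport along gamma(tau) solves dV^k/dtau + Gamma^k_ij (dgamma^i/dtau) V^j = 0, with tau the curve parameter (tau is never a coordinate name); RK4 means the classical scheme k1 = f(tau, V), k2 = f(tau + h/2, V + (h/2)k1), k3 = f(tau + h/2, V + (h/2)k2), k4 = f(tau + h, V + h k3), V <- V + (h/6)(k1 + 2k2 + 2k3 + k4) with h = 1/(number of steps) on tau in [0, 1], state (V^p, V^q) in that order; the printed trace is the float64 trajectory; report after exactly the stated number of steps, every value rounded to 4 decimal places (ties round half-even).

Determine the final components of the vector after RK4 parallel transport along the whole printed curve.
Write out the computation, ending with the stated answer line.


gamma'(tau) = (-(4/3)*tau, 0); f(tau, V)^k = -Gamma^k_ij(gamma(tau)) gamma'^i(tau) V^j; h = 1/3; intermediate values shown to 6 dp
curve data and Christoffel symbols at the stage parameters:
  tau = 0.000000: gamma = (0.125000, -0.125000), gamma' = (0.000000, 0.000000); Gamma_ppp = 0.000000, Gamma_ppq = 0.000000, Gamma_pqq = 0.000000, Gamma_qpp = 0.000000, Gamma_qpq = 0.000000, Gamma_qqq = 0.000000
  tau = 0.166667: gamma = (0.106481, -0.125000), gamma' = (-0.222222, 0.000000); Gamma_ppp = 0.000000, Gamma_ppq = 0.000000, Gamma_pqq = 0.000000, Gamma_qpp = 0.000000, Gamma_qpq = 0.000000, Gamma_qqq = 0.000000
  tau = 0.333333: gamma = (0.050926, -0.125000), gamma' = (-0.444444, 0.000000); Gamma_ppp = 0.000000, Gamma_ppq = 0.000000, Gamma_pqq = 0.000000, Gamma_qpp = 0.000000, Gamma_qpq = 0.000000, Gamma_qqq = 0.000000
  tau = 0.500000: gamma = (-0.041667, -0.125000), gamma' = (-0.666667, 0.000000); Gamma_ppp = 0.000000, Gamma_ppq = 0.000000, Gamma_pqq = 0.000000, Gamma_qpp = 0.000000, Gamma_qpq = 0.000000, Gamma_qqq = 0.000000
  tau = 0.666667: gamma = (-0.171296, -0.125000), gamma' = (-0.888889, 0.000000); Gamma_ppp = 0.000000, Gamma_ppq = 0.000000, Gamma_pqq = 0.000000, Gamma_qpp = 0.000000, Gamma_qpq = 0.000000, Gamma_qqq = 0.000000
  tau = 0.833333: gamma = (-0.337963, -0.125000), gamma' = (-1.111111, 0.000000); Gamma_ppp = 0.000000, Gamma_ppq = 0.000000, Gamma_pqq = 0.000000, Gamma_qpp = 0.000000, Gamma_qpq = 0.000000, Gamma_qqq = 0.000000
  tau = 1.000000: gamma = (-0.541667, -0.125000), gamma' = (-1.333333, 0.000000); Gamma_ppp = 0.000000, Gamma_ppq = 0.000000, Gamma_pqq = 0.000000, Gamma_qpp = 0.000000, Gamma_qpq = 0.000000, Gamma_qqq = 0.000000
step 0: V^p = -0.7500, V^q = -1.0000
step 1: k1 = (0.000000, 0.000000), k2 = (0.000000, 0.000000), k3 = (0.000000, 0.000000), k4 = (0.000000, 0.000000); V <- V + (h/6)(k1 + 2k2 + 2k3 + k4): V^p = -0.7500, V^q = -1.0000
step 2: k1 = (0.000000, 0.000000), k2 = (0.000000, 0.000000), k3 = (0.000000, 0.000000), k4 = (0.000000, 0.000000); V <- V + (h/6)(k1 + 2k2 + 2k3 + k4): V^p = -0.7500, V^q = -1.0000
step 3: k1 = (0.000000, 0.000000), k2 = (0.000000, 0.000000), k3 = (0.000000, 0.000000), k4 = (0.000000, 0.000000); V <- V + (h/6)(k1 + 2k2 + 2k3 + k4): V^p = -0.7500, V^q = -1.0000

Answer: V^p = -0.7500, V^q = -1.0000


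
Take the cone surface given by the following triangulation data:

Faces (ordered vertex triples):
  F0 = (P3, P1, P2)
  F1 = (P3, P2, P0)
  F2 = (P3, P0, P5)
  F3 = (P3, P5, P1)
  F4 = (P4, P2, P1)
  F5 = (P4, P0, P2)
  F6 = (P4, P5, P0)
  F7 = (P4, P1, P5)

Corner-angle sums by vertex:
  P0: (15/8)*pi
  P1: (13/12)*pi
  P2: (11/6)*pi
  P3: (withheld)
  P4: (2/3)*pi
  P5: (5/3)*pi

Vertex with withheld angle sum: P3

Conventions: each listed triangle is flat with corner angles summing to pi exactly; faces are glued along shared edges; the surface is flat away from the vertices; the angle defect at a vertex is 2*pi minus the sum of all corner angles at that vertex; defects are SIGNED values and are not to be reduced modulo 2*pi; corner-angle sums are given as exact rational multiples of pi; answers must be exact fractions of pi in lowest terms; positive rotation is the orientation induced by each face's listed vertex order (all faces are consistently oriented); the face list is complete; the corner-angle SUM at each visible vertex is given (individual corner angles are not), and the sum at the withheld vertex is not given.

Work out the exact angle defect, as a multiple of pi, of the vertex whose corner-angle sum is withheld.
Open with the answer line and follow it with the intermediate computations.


Answer: defect(P3) = (9/8)*pi

V = 6, E = 12, F = 8; chi = V - E + F = 2
Gauss-Bonnet: total defect = 2*pi*chi = 4*pi; visible defects sum to (23/8)*pi


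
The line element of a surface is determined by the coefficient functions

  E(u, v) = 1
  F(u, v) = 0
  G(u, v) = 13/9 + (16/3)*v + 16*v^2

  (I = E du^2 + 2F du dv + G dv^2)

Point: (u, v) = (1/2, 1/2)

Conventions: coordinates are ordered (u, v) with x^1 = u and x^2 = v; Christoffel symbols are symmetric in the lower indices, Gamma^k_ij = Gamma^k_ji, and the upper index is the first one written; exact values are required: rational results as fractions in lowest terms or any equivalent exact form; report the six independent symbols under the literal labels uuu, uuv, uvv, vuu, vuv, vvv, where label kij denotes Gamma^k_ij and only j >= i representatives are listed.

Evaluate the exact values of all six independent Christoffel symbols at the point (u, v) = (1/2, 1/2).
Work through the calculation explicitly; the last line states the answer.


E = 1, F = 0, G = 73/9 at the point
E_u = 0, E_v = 0, F_u = 0, F_v = 0, G_u = 0, G_v = 64/3
EG - F^2 = 73/9;  g^inv = (9/73) * [[73/9, 0], [0, 1]]
first-kind symbols [ij,l] = (1/2)(d_i g_jl + d_j g_il - d_l g_ij): [uu,u] = E_u/2 = 0, [uu,v] = F_u - E_v/2 = 0, [uv,u] = E_v/2 = 0, [uv,v] = G_u/2 = 0, [vv,u] = F_v - G_u/2 = 0, [vv,v] = G_v/2 = 32/3
Gamma^u_ij = (G*[ij,u] - F*[ij,v])/(EG - F^2), Gamma^v_ij = (E*[ij,v] - F*[ij,u])/(EG - F^2)

Answer: Gamma_uuu = 0, Gamma_uuv = 0, Gamma_uvv = 0, Gamma_vuu = 0, Gamma_vuv = 0, Gamma_vvv = 96/73


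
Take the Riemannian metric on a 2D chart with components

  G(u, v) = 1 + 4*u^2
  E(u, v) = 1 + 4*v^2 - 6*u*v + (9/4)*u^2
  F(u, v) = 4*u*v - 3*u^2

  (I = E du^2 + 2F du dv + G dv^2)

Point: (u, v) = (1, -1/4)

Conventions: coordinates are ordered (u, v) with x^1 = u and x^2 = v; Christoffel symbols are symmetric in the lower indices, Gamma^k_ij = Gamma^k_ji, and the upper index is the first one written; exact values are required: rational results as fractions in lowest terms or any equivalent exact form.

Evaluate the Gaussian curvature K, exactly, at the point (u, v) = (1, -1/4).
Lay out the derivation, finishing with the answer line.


E = 5, F = -4, G = 5, EG - F^2 = 9 at the point
E_u = 6, E_v = -8, F_u = -7, F_v = 4, G_u = 8, G_v = 0
E_vv = 8, F_uv = 4, G_uu = 8
K follows from Brioschi's formula, (det M1 - det M2)/(EG - F^2)^2.
M1 = [[-E_vv/2 + F_uv - G_uu/2, E_u/2, F_u - E_v/2], [F_v - G_u/2, E, F], [G_v/2, F, G]] = [[-4, 3, -3], [0, 5, -4], [0, -4, 5]]; det M1 = -36
M2 = [[0, E_v/2, G_u/2], [E_v/2, E, F], [G_u/2, F, G]] = [[0, -4, 4], [-4, 5, -4], [4, -4, 5]]; det M2 = -32
det M1 - det M2 = -4; K = -4 / (9)^2 = -4/81

Answer: K = -4/81
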